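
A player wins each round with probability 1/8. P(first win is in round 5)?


Geometric: P(X=5) = (1-p)^(k-1)×p = (7/8)^4×1/8 = 2401/32768

P(X=5) = 2401/32768 ≈ 7.33%


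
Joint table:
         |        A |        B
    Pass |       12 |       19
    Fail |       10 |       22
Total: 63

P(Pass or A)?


P(Pass∨A) = P(Pass) + P(A) - P(Pass∧A)
= (31 + 22 - 12)/63 = 41/63

P = 41/63 ≈ 65.08%


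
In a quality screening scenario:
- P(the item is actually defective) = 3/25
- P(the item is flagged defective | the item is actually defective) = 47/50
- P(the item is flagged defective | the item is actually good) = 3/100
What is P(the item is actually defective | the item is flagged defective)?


Using Bayes' theorem:
P(A|B) = P(B|A)·P(A) / P(B)

P(the item is flagged defective) = 47/50 × 3/25 + 3/100 × 22/25
= 141/1250 + 33/1250 = 87/625

P(the item is actually defective|the item is flagged defective) = (141/1250) / (87/625) = 47/58

P(the item is actually defective|the item is flagged defective) = 47/58 ≈ 81.03%


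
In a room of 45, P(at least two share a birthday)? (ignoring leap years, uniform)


P(all different) = Π(365-i)/365 for i=0..44
= 0.059024
P(match) = 1 - 0.059024 = 0.940976

P ≈ 0.9410 ≈ 94.10%


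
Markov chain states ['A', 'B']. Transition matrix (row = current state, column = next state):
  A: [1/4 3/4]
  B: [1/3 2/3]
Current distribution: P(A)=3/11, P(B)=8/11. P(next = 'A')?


P(next=A) = Σᵢ P(now=i)×P(i→A)
= 3/11×1/4 + 8/11×1/3
= 3/44 + 8/33 = 41/132

P = 41/132 ≈ 0.3106


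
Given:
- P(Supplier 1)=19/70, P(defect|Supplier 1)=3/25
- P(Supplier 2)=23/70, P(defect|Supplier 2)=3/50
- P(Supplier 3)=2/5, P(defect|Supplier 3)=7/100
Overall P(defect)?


P(B) = Σ P(B|Aᵢ)×P(Aᵢ)
  3/25×19/70 = 57/1750
  3/50×23/70 = 69/3500
  7/100×2/5 = 7/250
Sum = 281/3500

P(defect) = 281/3500 ≈ 8.03%


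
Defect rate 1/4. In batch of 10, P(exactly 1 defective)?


Binomial: P(X=1) = C(10,1)×p^1×(1-p)^9
= 10 × 1/4 × 19683/262144 = 98415/524288

P(X=1) = 98415/524288 ≈ 18.77%


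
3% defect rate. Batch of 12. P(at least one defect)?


P(all good) = (97/100)^12 = 693842360995438000295041/1000000000000000000000000
P(≥1 defect) = 306157639004561999704959/1000000000000000000000000

P = 306157639004561999704959/1000000000000000000000000 ≈ 30.62%


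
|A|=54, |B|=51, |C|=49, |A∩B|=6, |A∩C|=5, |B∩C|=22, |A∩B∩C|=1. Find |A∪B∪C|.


|A∪B∪C| = 54+51+49-6-5-22+1 = 122

|A∪B∪C| = 122


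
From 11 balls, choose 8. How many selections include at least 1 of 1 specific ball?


Complement: C(11,8) - C(10,8) = 165 - 45 = 120

120


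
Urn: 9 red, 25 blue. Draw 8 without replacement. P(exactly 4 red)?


Hypergeometric: C(9,4)×C(25,4)/C(34,8)
= 126×12650/18156204 = 4025/45849

P(X=4) = 4025/45849 ≈ 8.78%


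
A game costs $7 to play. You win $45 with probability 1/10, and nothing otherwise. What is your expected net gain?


E[gain] = (45-7)×1/10 + (-7)×9/10
= 19/5 - 63/10 = -5/2

Expected net gain = $-5/2 ≈ $-2.50


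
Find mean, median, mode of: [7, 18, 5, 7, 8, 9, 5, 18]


Sorted: [5, 5, 7, 7, 8, 9, 18, 18]
Mean = 77/8
Median = 15/2
Freq: {7: 2, 18: 2, 5: 2, 8: 1, 9: 1}
Mode: [5, 7, 18]

Mean=77/8, Median=15/2, Mode=[5, 7, 18]


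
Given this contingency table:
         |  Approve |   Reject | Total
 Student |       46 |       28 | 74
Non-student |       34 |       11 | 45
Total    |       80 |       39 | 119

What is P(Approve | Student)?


P(Approve | Student) = 46/(46+28) = 46/74 = 23/37

P(Approve|Student) = 23/37 ≈ 62.16%


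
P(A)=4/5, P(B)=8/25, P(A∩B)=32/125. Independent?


P(A)×P(B) = 32/125
P(A∩B) = 32/125
Equal ✓ → Independent

Yes, independent


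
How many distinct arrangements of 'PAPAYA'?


Letters: 6, freq: {'P': 2, 'A': 3, 'Y': 1}
6!/(2!×3!×1!) = 720/12 = 60

60


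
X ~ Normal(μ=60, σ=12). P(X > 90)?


z = (90-60)/12 = 2.5
P(X > 90) = 1 - P(Z ≤ 2.5) = 1 - 0.9938 = 0.0062

P(X > 90) ≈ 0.0062


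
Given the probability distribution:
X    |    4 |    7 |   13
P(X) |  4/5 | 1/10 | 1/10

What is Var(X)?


E[X] = 26/5
E[X²] = 173/5
Var(X) = E[X²] - (E[X])² = 173/5 - 676/25 = 189/25

Var(X) = 189/25 ≈ 7.5600


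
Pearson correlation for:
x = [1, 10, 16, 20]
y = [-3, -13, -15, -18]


n=4, Σx=47, Σy=-49, Σxy=-733, Σx²=757, Σy²=727
r = (4×(-733) - 47×(-49))/√((4×757 - 47²)(4×727 - (-49)²))
= -629/√(819×507) = -629/√415233 ≈ -629/644.3858 ≈ -0.9761

r ≈ -0.9761


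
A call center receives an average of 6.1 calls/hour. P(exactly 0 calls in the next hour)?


Poisson(λ=6.1): P(X=0) = e^(-λ)×λ^k/k!
= e^(-6.1) × 6.1^0 / 0!
≈ 0.002242867719 × 1 / 1 ≈ 0.002243

P(X=0) ≈ 0.002243 ≈ 0.22%


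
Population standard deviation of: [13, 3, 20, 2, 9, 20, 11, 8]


Mean = 86/8 = 43/4
  (13-43/4)²=81/16
  (3-43/4)²=961/16
  (20-43/4)²=1369/16
  (2-43/4)²=1225/16
  (9-43/4)²=49/16
  (20-43/4)²=1369/16
  (11-43/4)²=1/16
  (8-43/4)²=121/16
Σ(x-μ)² = 647/2
σ² = (647/2)/8 = 647/16

σ = √(647/16) ≈ 6.3590


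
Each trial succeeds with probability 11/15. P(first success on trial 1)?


Geometric: P(X=1) = (1-p)^(k-1)×p = (4/15)^0×11/15 = 11/15

P(X=1) = 11/15 ≈ 73.33%


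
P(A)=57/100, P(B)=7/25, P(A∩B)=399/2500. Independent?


P(A)×P(B) = 399/2500
P(A∩B) = 399/2500
Equal ✓ → Independent

Yes, independent


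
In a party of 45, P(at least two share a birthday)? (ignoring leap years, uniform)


P(all different) = Π(365-i)/365 for i=0..44
= 0.059024
P(match) = 1 - 0.059024 = 0.940976

P ≈ 0.9410 ≈ 94.10%


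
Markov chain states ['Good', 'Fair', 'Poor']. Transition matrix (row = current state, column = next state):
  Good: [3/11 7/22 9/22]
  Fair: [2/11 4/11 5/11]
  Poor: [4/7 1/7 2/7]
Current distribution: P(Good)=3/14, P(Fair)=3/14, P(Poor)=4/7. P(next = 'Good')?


P(next=Good) = Σᵢ P(now=i)×P(i→Good)
= 3/14×3/11 + 3/14×2/11 + 4/7×4/7
= 9/154 + 3/77 + 16/49 = 457/1078

P = 457/1078 ≈ 0.4239


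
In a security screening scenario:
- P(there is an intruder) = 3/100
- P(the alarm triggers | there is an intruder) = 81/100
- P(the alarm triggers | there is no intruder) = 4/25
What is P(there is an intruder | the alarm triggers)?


Using Bayes' theorem:
P(A|B) = P(B|A)·P(A) / P(B)

P(the alarm triggers) = 81/100 × 3/100 + 4/25 × 97/100
= 243/10000 + 97/625 = 359/2000

P(there is an intruder|the alarm triggers) = (243/10000) / (359/2000) = 243/1795

P(there is an intruder|the alarm triggers) = 243/1795 ≈ 13.54%


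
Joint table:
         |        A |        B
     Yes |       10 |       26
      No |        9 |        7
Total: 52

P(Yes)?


P(Yes) = (10+26)/52 = 36/52 = 9/13

P(Yes) = 9/13 ≈ 69.23%


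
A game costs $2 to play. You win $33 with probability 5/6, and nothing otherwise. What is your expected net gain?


E[gain] = (33-2)×5/6 + (-2)×1/6
= 155/6 - 1/3 = 51/2

Expected net gain = $51/2 ≈ $25.50


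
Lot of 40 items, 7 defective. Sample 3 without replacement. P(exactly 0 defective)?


Hypergeometric: C(7,0)×C(33,3)/C(40,3)
= 1×5456/9880 = 682/1235

P(X=0) = 682/1235 ≈ 55.22%


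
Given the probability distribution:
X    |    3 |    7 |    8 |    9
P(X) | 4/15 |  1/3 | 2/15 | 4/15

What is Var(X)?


E[X] = 33/5
E[X²] = 733/15
Var(X) = E[X²] - (E[X])² = 733/15 - 1089/25 = 398/75

Var(X) = 398/75 ≈ 5.3067


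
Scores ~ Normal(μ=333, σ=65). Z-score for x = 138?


z = (x - μ)/σ = (138 - 333)/65 = -3.0

z = -3.0


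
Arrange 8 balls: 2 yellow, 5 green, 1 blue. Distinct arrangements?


8!/(2!×5!×1!) = 168

168


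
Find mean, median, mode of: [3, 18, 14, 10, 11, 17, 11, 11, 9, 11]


Sorted: [3, 9, 10, 11, 11, 11, 11, 14, 17, 18]
Mean = 115/10 = 23/2
Median = 11
Freq: {3: 1, 18: 1, 14: 1, 10: 1, 11: 4, 17: 1, 9: 1}
Mode: [11]

Mean=23/2, Median=11, Mode=11


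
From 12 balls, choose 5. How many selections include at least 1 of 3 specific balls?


Complement: C(12,5) - C(9,5) = 792 - 126 = 666

666


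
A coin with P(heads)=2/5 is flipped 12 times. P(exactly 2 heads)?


Binomial: P(X=2) = C(12,2)×p^2×(1-p)^10
= 66 × 4/25 × 59049/9765625 = 15588936/244140625

P(X=2) = 15588936/244140625 ≈ 6.39%


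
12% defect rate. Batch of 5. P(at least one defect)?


P(all good) = (22/25)^5 = 5153632/9765625
P(≥1 defect) = 4611993/9765625

P = 4611993/9765625 ≈ 47.23%


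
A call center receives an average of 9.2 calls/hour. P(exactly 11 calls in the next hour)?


Poisson(λ=9.2): P(X=11) = e^(-λ)×λ^k/k!
= e^(-9.2) × 9.2^11 / 11!
≈ 0.0001010394018 × 39963737788.6 / 39916800 ≈ 0.101158

P(X=11) ≈ 0.101158 ≈ 10.12%


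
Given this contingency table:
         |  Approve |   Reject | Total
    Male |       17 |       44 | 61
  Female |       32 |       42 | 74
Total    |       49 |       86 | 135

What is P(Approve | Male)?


P(Approve | Male) = 17/(17+44) = 17/61

P(Approve|Male) = 17/61 ≈ 27.87%


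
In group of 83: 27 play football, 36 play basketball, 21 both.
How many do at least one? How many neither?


|A∪B| = 27+36-21 = 42
Neither = 83-42 = 41

At least one: 42; Neither: 41


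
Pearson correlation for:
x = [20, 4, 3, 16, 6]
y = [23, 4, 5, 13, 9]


n=5, Σx=49, Σy=54, Σxy=753, Σx²=717, Σy²=820
r = (5×753 - 49×54)/√((5×717 - 49²)(5×820 - 54²))
= 1119/√(1184×1184) = 1119/√1401856 ≈ 1119/1184.0000 ≈ 0.9451

r ≈ 0.9451


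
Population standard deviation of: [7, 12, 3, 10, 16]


Mean = 48/5
  (7-48/5)²=169/25
  (12-48/5)²=144/25
  (3-48/5)²=1089/25
  (10-48/5)²=4/25
  (16-48/5)²=1024/25
Σ(x-μ)² = 486/5
σ² = (486/5)/5 = 486/25

σ = √(486/25) ≈ 4.4091


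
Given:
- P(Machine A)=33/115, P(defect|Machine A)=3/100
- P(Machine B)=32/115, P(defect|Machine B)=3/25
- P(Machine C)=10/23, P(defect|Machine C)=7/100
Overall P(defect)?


P(B) = Σ P(B|Aᵢ)×P(Aᵢ)
  3/100×33/115 = 99/11500
  3/25×32/115 = 96/2875
  7/100×10/23 = 7/230
Sum = 833/11500

P(defect) = 833/11500 ≈ 7.24%


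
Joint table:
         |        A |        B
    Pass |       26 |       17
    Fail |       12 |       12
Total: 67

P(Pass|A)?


P(Pass|A) = 26/(26+12) = 26/38 = 13/19

P = 13/19 ≈ 68.42%


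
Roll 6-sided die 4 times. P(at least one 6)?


P(no 6)^4 = (5/6)^4 = 625/1296
P(≥1) = 1 - 625/1296 = 671/1296

P = 671/1296 ≈ 51.77%


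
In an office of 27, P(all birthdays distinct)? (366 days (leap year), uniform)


P(all different) = Π(366-i)/366 for i=0..26
= (366/366)×(365/366)×...×(340/366)
= 0.374173

P ≈ 0.3742 ≈ 37.42%


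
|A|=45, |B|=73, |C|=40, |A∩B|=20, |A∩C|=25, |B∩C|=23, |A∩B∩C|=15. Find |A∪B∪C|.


|A∪B∪C| = 45+73+40-20-25-23+15 = 105

|A∪B∪C| = 105


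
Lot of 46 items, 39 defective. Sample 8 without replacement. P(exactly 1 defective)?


Hypergeometric: C(39,1)×C(7,7)/C(46,8)
= 39×1/260932815 = 1/6690585

P(X=1) = 1/6690585 ≈ 0.00%


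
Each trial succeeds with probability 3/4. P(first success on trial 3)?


Geometric: P(X=3) = (1-p)^(k-1)×p = (1/4)^2×3/4 = 3/64

P(X=3) = 3/64 ≈ 4.69%


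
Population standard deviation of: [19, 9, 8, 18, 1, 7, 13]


Mean = 75/7
  (19-75/7)²=3364/49
  (9-75/7)²=144/49
  (8-75/7)²=361/49
  (18-75/7)²=2601/49
  (1-75/7)²=4624/49
  (7-75/7)²=676/49
  (13-75/7)²=256/49
Σ(x-μ)² = 1718/7
σ² = (1718/7)/7 = 1718/49

σ = √(1718/49) ≈ 5.9213


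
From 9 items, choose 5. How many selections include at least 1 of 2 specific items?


Complement: C(9,5) - C(7,5) = 126 - 21 = 105

105


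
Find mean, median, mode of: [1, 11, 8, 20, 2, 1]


Sorted: [1, 1, 2, 8, 11, 20]
Mean = 43/6
Median = 5
Freq: {1: 2, 11: 1, 8: 1, 20: 1, 2: 1}
Mode: [1]

Mean=43/6, Median=5, Mode=1


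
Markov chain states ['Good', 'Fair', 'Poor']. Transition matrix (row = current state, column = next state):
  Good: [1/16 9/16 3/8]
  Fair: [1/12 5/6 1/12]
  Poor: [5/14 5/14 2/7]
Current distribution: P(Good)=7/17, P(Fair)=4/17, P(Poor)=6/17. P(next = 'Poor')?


P(next=Poor) = Σᵢ P(now=i)×P(i→Poor)
= 7/17×3/8 + 4/17×1/12 + 6/17×2/7
= 21/136 + 1/51 + 12/119 = 785/2856

P = 785/2856 ≈ 0.2749


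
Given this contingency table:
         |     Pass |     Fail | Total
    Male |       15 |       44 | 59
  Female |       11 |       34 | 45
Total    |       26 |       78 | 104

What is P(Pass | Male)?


P(Pass | Male) = 15/(15+44) = 15/59

P(Pass|Male) = 15/59 ≈ 25.42%


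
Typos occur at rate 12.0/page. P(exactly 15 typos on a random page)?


Poisson(λ=12.0): P(X=15) = e^(-λ)×λ^k/k!
= e^(-12.0) × 12.0^15 / 15!
≈ 6.144212353e-06 × 1.54070215746e+16 / 1307674368000 ≈ 0.072391

P(X=15) ≈ 0.072391 ≈ 7.24%


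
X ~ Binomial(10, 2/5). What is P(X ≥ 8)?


P(X ≥ 8) = Σ P(X=i) for i=8..10
P(X=8) = 20736/1953125
P(X=9) = 3072/1953125
P(X=10) = 1024/9765625
Sum = 120064/9765625

P(X ≥ 8) = 120064/9765625 ≈ 1.23%


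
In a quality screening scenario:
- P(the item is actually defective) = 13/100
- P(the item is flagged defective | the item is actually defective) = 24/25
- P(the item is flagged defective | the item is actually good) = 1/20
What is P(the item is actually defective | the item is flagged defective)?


Using Bayes' theorem:
P(A|B) = P(B|A)·P(A) / P(B)

P(the item is flagged defective) = 24/25 × 13/100 + 1/20 × 87/100
= 78/625 + 87/2000 = 1683/10000

P(the item is actually defective|the item is flagged defective) = (78/625) / (1683/10000) = 416/561

P(the item is actually defective|the item is flagged defective) = 416/561 ≈ 74.15%


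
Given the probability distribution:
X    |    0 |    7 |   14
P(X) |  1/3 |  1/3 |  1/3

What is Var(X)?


E[X] = 7
E[X²] = 245/3
Var(X) = E[X²] - (E[X])² = 245/3 - 49 = 98/3

Var(X) = 98/3 ≈ 32.6667


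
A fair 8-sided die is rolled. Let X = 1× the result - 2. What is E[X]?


E[die] = (1+8)/2 = 9/2
E[X] = 1×9/2 - 2 = 5/2

E[X] = 5/2


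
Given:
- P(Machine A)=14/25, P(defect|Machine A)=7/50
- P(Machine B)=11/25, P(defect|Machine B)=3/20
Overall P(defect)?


P(B) = Σ P(B|Aᵢ)×P(Aᵢ)
  7/50×14/25 = 49/625
  3/20×11/25 = 33/500
Sum = 361/2500

P(defect) = 361/2500 ≈ 14.44%


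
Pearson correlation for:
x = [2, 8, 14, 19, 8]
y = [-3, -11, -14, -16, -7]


n=5, Σx=51, Σy=-51, Σxy=-650, Σx²=689, Σy²=631
r = (5×(-650) - 51×(-51))/√((5×689 - 51²)(5×631 - (-51)²))
= -649/√(844×554) = -649/√467576 ≈ -649/683.7953 ≈ -0.9491

r ≈ -0.9491


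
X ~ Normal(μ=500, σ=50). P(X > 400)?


z = (400-500)/50 = -2.0
P(X > 400) = 1 - P(Z ≤ -2.0) = 1 - 0.0228 = 0.9772

P(X > 400) ≈ 0.9772


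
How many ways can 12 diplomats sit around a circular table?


Circular arrangements of 12 distinct objects: fix one position to break rotational symmetry.
(n-1)! = 11! = 39916800

39916800


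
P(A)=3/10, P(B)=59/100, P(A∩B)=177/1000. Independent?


P(A)×P(B) = 177/1000
P(A∩B) = 177/1000
Equal ✓ → Independent

Yes, independent


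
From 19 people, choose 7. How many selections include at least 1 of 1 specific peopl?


Complement: C(19,7) - C(18,7) = 50388 - 31824 = 18564

18564


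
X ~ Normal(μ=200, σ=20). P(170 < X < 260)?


z₁=(170-200)/20=-1.5, z₂=(260-200)/20=3.0
P = Φ(3.0) - Φ(-1.5) = 0.998650 - 0.066807 = 0.931843 ≈ 0.9318

P(170 < X < 260) ≈ 0.9318


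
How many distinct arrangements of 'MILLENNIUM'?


Letters: 10, freq: {'M': 2, 'I': 2, 'L': 2, 'E': 1, 'N': 2, 'U': 1}
10!/(2!×2!×2!×1!×2!×1!) = 3628800/16 = 226800

226800


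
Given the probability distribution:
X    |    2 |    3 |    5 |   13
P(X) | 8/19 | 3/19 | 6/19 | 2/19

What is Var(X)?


E[X] = 81/19
E[X²] = 547/19
Var(X) = E[X²] - (E[X])² = 547/19 - 6561/361 = 3832/361

Var(X) = 3832/361 ≈ 10.6150


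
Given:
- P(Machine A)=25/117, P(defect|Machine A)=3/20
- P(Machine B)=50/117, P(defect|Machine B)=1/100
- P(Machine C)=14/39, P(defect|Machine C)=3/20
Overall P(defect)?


P(B) = Σ P(B|Aᵢ)×P(Aᵢ)
  3/20×25/117 = 5/156
  1/100×50/117 = 1/234
  3/20×14/39 = 7/130
Sum = 211/2340

P(defect) = 211/2340 ≈ 9.02%


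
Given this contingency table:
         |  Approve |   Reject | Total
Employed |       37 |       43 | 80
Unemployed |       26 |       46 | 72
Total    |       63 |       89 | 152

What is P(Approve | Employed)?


P(Approve | Employed) = 37/(37+43) = 37/80

P(Approve|Employed) = 37/80 ≈ 46.25%


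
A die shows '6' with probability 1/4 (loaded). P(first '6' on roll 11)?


Geometric: P(X=11) = (1-p)^(k-1)×p = (3/4)^10×1/4 = 59049/4194304

P(X=11) = 59049/4194304 ≈ 1.41%


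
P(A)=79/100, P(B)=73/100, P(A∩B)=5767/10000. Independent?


P(A)×P(B) = 5767/10000
P(A∩B) = 5767/10000
Equal ✓ → Independent

Yes, independent


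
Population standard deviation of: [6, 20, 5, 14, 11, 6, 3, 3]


Mean = 68/8 = 17/2
  (6-17/2)²=25/4
  (20-17/2)²=529/4
  (5-17/2)²=49/4
  (14-17/2)²=121/4
  (11-17/2)²=25/4
  (6-17/2)²=25/4
  (3-17/2)²=121/4
  (3-17/2)²=121/4
Σ(x-μ)² = 254
σ² = 254/8 = 127/4

σ = √(127/4) ≈ 5.6347


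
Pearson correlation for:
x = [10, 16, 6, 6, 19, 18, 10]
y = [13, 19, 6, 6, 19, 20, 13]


n=7, Σx=85, Σy=96, Σxy=1357, Σx²=1213, Σy²=1532
r = (7×1357 - 85×96)/√((7×1213 - 85²)(7×1532 - 96²))
= 1339/√(1266×1508) = 1339/√1909128 ≈ 1339/1381.7120 ≈ 0.9691

r ≈ 0.9691


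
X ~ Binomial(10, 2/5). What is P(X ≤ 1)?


P(X ≤ 1) = Σ P(X=i) for i=0..1
P(X=0) = 59049/9765625
P(X=1) = 78732/1953125
Sum = 452709/9765625

P(X ≤ 1) = 452709/9765625 ≈ 4.64%


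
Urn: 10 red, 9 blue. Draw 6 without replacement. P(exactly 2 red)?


Hypergeometric: C(10,2)×C(9,4)/C(19,6)
= 45×126/27132 = 135/646

P(X=2) = 135/646 ≈ 20.90%


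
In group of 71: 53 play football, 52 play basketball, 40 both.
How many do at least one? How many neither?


|A∪B| = 53+52-40 = 65
Neither = 71-65 = 6

At least one: 65; Neither: 6


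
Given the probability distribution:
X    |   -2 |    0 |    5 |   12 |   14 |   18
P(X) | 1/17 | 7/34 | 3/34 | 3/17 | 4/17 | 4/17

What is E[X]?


E[X] = Σ x·P(X=x)
= (-2)×(1/17) + (0)×(7/34) + (5)×(3/34) + (12)×(3/17) + (14)×(4/17) + (18)×(4/17)
= 339/34

E[X] = 339/34


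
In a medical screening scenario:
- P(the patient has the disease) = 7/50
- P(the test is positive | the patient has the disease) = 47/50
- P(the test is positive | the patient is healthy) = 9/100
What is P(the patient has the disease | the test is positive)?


Using Bayes' theorem:
P(A|B) = P(B|A)·P(A) / P(B)

P(the test is positive) = 47/50 × 7/50 + 9/100 × 43/50
= 329/2500 + 387/5000 = 209/1000

P(the patient has the disease|the test is positive) = (329/2500) / (209/1000) = 658/1045

P(the patient has the disease|the test is positive) = 658/1045 ≈ 62.97%


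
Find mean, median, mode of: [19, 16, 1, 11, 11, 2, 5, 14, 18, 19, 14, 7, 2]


Sorted: [1, 2, 2, 5, 7, 11, 11, 14, 14, 16, 18, 19, 19]
Mean = 139/13
Median = 11
Freq: {19: 2, 16: 1, 1: 1, 11: 2, 2: 2, 5: 1, 14: 2, 18: 1, 7: 1}
Mode: [2, 11, 14, 19]

Mean=139/13, Median=11, Mode=[2, 11, 14, 19]


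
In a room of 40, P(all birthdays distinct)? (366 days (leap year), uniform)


P(all different) = Π(366-i)/366 for i=0..39
= (366/366)×(365/366)×...×(327/366)
= 0.109455

P ≈ 0.1095 ≈ 10.95%


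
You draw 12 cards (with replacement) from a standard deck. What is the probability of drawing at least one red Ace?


P(not a red Ace) = 50/52 = 25/26
P(none in 12 draws) = (25/26)^12 = 59604644775390625/95428956661682176
P(≥1 red Ace) = 1 - 59604644775390625/95428956661682176 = 35824311886291551/95428956661682176

P = 35824311886291551/95428956661682176 ≈ 37.54%


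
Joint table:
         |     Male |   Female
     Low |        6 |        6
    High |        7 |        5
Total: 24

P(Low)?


P(Low) = (6+6)/24 = 12/24 = 1/2

P(Low) = 1/2 ≈ 50.00%


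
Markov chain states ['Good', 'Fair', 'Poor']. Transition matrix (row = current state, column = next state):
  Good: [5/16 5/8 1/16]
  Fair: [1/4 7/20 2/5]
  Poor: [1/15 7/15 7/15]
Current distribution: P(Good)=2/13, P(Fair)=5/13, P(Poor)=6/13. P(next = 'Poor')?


P(next=Poor) = Σᵢ P(now=i)×P(i→Poor)
= 2/13×1/16 + 5/13×2/5 + 6/13×7/15
= 1/104 + 2/13 + 14/65 = 197/520

P = 197/520 ≈ 0.3788


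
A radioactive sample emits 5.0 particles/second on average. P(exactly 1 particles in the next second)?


Poisson(λ=5.0): P(X=1) = e^(-λ)×λ^k/k!
= e^(-5.0) × 5.0^1 / 1!
≈ 0.006737946999 × 5 / 1 ≈ 0.033690

P(X=1) ≈ 0.033690 ≈ 3.37%


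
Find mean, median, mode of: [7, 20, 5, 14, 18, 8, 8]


Sorted: [5, 7, 8, 8, 14, 18, 20]
Mean = 80/7
Median = 8
Freq: {7: 1, 20: 1, 5: 1, 14: 1, 18: 1, 8: 2}
Mode: [8]

Mean=80/7, Median=8, Mode=8


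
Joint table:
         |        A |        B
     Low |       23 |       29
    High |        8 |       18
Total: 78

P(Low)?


P(Low) = (23+29)/78 = 52/78 = 2/3

P(Low) = 2/3 ≈ 66.67%


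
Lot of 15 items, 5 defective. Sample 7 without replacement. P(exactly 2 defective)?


Hypergeometric: C(5,2)×C(10,5)/C(15,7)
= 10×252/6435 = 56/143

P(X=2) = 56/143 ≈ 39.16%


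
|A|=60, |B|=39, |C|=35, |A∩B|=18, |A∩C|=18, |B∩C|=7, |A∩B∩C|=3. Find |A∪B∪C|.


|A∪B∪C| = 60+39+35-18-18-7+3 = 94

|A∪B∪C| = 94


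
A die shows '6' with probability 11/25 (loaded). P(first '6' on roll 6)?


Geometric: P(X=6) = (1-p)^(k-1)×p = (14/25)^5×11/25 = 5916064/244140625

P(X=6) = 5916064/244140625 ≈ 2.42%


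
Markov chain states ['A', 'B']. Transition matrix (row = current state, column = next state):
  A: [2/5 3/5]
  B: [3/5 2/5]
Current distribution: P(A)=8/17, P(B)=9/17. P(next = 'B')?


P(next=B) = Σᵢ P(now=i)×P(i→B)
= 8/17×3/5 + 9/17×2/5
= 24/85 + 18/85 = 42/85

P = 42/85 ≈ 0.4941


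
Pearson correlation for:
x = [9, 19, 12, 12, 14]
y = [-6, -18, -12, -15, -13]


n=5, Σx=66, Σy=-64, Σxy=-902, Σx²=926, Σy²=898
r = (5×(-902) - 66×(-64))/√((5×926 - 66²)(5×898 - (-64)²))
= -286/√(274×394) = -286/√107956 ≈ -286/328.5666 ≈ -0.8704

r ≈ -0.8704


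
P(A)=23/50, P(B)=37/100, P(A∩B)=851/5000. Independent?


P(A)×P(B) = 851/5000
P(A∩B) = 851/5000
Equal ✓ → Independent

Yes, independent


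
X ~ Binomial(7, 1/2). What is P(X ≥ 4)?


P(X ≥ 4) = Σ P(X=i) for i=4..7
P(X=4) = 35/128
P(X=5) = 21/128
P(X=6) = 7/128
P(X=7) = 1/128
Sum = 1/2

P(X ≥ 4) = 1/2 ≈ 50.00%


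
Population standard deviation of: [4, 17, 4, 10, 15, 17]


Mean = 67/6
  (4-67/6)²=1849/36
  (17-67/6)²=1225/36
  (4-67/6)²=1849/36
  (10-67/6)²=49/36
  (15-67/6)²=529/36
  (17-67/6)²=1225/36
Σ(x-μ)² = 1121/6
σ² = (1121/6)/6 = 1121/36

σ = √(1121/36) ≈ 5.5802


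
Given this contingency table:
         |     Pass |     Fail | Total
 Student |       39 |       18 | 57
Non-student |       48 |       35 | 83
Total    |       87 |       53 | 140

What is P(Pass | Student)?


P(Pass | Student) = 39/(39+18) = 39/57 = 13/19

P(Pass|Student) = 13/19 ≈ 68.42%


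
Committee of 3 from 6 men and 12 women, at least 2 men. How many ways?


Count by #men:
  2M,1W: C(6,2)×C(12,1)=180
  3M,0W: C(6,3)×C(12,0)=20
Total = 200

200


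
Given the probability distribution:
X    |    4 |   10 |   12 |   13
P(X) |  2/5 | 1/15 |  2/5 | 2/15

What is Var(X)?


E[X] = 44/5
E[X²] = 466/5
Var(X) = E[X²] - (E[X])² = 466/5 - 1936/25 = 394/25

Var(X) = 394/25 ≈ 15.7600


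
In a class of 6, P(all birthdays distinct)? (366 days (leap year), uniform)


P(all different) = Π(366-i)/366 for i=0..5
= (366/366)×(365/366)×...×(361/366)
= 0.959646

P ≈ 0.9596 ≈ 95.96%


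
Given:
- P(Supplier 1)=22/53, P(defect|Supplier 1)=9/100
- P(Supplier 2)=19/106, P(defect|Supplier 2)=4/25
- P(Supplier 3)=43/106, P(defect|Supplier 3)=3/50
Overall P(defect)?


P(B) = Σ P(B|Aᵢ)×P(Aᵢ)
  9/100×22/53 = 99/2650
  4/25×19/106 = 38/1325
  3/50×43/106 = 129/5300
Sum = 479/5300

P(defect) = 479/5300 ≈ 9.04%


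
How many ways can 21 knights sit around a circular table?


Circular arrangements of 21 distinct objects: fix one position to break rotational symmetry.
(n-1)! = 20! = 2432902008176640000

2432902008176640000


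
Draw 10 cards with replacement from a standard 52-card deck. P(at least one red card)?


P(not a red card) = 26/52 = 1/2
P(none in 10 draws) = (1/2)^10 = 1/1024
P(≥1 red card) = 1 - 1/1024 = 1023/1024

P = 1023/1024 ≈ 99.90%


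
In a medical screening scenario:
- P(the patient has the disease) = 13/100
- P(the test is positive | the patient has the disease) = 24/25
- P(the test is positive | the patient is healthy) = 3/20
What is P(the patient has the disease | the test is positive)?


Using Bayes' theorem:
P(A|B) = P(B|A)·P(A) / P(B)

P(the test is positive) = 24/25 × 13/100 + 3/20 × 87/100
= 78/625 + 261/2000 = 2553/10000

P(the patient has the disease|the test is positive) = (78/625) / (2553/10000) = 416/851

P(the patient has the disease|the test is positive) = 416/851 ≈ 48.88%


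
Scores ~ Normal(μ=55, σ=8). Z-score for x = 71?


z = (x - μ)/σ = (71 - 55)/8 = 2.0

z = 2.0


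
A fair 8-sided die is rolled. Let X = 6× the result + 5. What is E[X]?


E[die] = (1+8)/2 = 9/2
E[X] = 6×9/2 + 5 = 32

E[X] = 32


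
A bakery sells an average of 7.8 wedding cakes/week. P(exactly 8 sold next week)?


Poisson(λ=7.8): P(X=8) = e^(-λ)×λ^k/k!
= e^(-7.8) × 7.8^8 / 8!
≈ 0.000409734979 × 13701143.7068 / 40320 ≈ 0.139232

P(X=8) ≈ 0.139232 ≈ 13.92%


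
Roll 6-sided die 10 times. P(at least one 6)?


P(no 6)^10 = (5/6)^10 = 9765625/60466176
P(≥1) = 1 - 9765625/60466176 = 50700551/60466176

P = 50700551/60466176 ≈ 83.85%


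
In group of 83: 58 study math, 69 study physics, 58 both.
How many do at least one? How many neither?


|A∪B| = 58+69-58 = 69
Neither = 83-69 = 14

At least one: 69; Neither: 14


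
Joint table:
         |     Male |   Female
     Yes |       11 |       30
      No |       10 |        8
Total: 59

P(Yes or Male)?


P(Yes∨Male) = P(Yes) + P(Male) - P(Yes∧Male)
= (41 + 21 - 11)/59 = 51/59

P = 51/59 ≈ 86.44%


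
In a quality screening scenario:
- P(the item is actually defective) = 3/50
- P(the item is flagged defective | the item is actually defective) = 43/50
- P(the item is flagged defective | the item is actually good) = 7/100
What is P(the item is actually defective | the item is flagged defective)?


Using Bayes' theorem:
P(A|B) = P(B|A)·P(A) / P(B)

P(the item is flagged defective) = 43/50 × 3/50 + 7/100 × 47/50
= 129/2500 + 329/5000 = 587/5000

P(the item is actually defective|the item is flagged defective) = (129/2500) / (587/5000) = 258/587

P(the item is actually defective|the item is flagged defective) = 258/587 ≈ 43.95%


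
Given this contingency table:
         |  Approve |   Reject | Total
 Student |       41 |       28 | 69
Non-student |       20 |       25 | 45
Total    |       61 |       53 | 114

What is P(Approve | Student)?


P(Approve | Student) = 41/(41+28) = 41/69

P(Approve|Student) = 41/69 ≈ 59.42%


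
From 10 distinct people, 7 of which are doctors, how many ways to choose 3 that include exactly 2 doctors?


Choose 2 of the 7 doctors and 1 of the other 3 people:
C(7,2)×C(3,1) = 21×3 = 63

63


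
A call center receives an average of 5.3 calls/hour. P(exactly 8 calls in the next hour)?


Poisson(λ=5.3): P(X=8) = e^(-λ)×λ^k/k!
= e^(-5.3) × 5.3^8 / 8!
≈ 0.004991593907 × 622596.904114 / 40320 ≈ 0.077077

P(X=8) ≈ 0.077077 ≈ 7.71%


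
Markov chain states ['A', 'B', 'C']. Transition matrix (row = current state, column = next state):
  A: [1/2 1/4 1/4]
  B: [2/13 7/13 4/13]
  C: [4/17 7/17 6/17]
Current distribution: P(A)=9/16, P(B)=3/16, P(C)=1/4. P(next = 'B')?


P(next=B) = Σᵢ P(now=i)×P(i→B)
= 9/16×1/4 + 3/16×7/13 + 1/4×7/17
= 9/64 + 21/208 + 7/68 = 4873/14144

P = 4873/14144 ≈ 0.3445


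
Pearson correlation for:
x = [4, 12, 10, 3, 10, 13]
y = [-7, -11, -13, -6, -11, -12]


n=6, Σx=52, Σy=-60, Σxy=-574, Σx²=538, Σy²=640
r = (6×(-574) - 52×(-60))/√((6×538 - 52²)(6×640 - (-60)²))
= -324/√(524×240) = -324/√125760 ≈ -324/354.6266 ≈ -0.9136

r ≈ -0.9136


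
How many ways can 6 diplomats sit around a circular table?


Circular arrangements of 6 distinct objects: fix one position to break rotational symmetry.
(n-1)! = 5! = 120

120


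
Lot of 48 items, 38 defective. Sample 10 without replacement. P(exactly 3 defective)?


Hypergeometric: C(38,3)×C(10,7)/C(48,10)
= 8436×120/6540715896 = 42180/272529829

P(X=3) = 42180/272529829 ≈ 0.02%


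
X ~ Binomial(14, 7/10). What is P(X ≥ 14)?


P(X ≥ 14) = Σ P(X=i) for i=14..14
P(X=14) = 678223072849/100000000000000
Sum = 678223072849/100000000000000

P(X ≥ 14) = 678223072849/100000000000000 ≈ 0.68%


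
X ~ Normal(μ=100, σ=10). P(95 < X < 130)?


z₁=(95-100)/10=-0.5, z₂=(130-100)/10=3.0
P = Φ(3.0) - Φ(-0.5) = 0.998650 - 0.308538 = 0.690112 ≈ 0.6901

P(95 < X < 130) ≈ 0.6901


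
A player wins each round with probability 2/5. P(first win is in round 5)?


Geometric: P(X=5) = (1-p)^(k-1)×p = (3/5)^4×2/5 = 162/3125

P(X=5) = 162/3125 ≈ 5.18%


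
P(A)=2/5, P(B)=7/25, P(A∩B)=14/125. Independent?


P(A)×P(B) = 14/125
P(A∩B) = 14/125
Equal ✓ → Independent

Yes, independent


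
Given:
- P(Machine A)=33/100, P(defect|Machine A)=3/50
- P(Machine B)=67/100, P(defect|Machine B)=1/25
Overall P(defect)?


P(B) = Σ P(B|Aᵢ)×P(Aᵢ)
  3/50×33/100 = 99/5000
  1/25×67/100 = 67/2500
Sum = 233/5000

P(defect) = 233/5000 ≈ 4.66%


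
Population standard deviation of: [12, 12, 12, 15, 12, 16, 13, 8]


Mean = 100/8 = 25/2
  (12-25/2)²=1/4
  (12-25/2)²=1/4
  (12-25/2)²=1/4
  (15-25/2)²=25/4
  (12-25/2)²=1/4
  (16-25/2)²=49/4
  (13-25/2)²=1/4
  (8-25/2)²=81/4
Σ(x-μ)² = 40
σ² = 40/8 = 5

σ = √(5) ≈ 2.2361


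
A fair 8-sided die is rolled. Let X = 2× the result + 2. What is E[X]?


E[die] = (1+8)/2 = 9/2
E[X] = 2×9/2 + 2 = 11

E[X] = 11


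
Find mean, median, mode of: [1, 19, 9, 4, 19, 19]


Sorted: [1, 4, 9, 19, 19, 19]
Mean = 71/6
Median = 14
Freq: {1: 1, 19: 3, 9: 1, 4: 1}
Mode: [19]

Mean=71/6, Median=14, Mode=19


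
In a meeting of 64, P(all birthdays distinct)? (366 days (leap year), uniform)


P(all different) = Π(366-i)/366 for i=0..63
= (366/366)×(365/366)×...×(303/366)
= 0.002858

P ≈ 0.0029 ≈ 0.29%


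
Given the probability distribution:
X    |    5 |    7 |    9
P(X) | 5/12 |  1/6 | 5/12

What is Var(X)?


E[X] = 7
E[X²] = 157/3
Var(X) = E[X²] - (E[X])² = 157/3 - 49 = 10/3

Var(X) = 10/3 ≈ 3.3333


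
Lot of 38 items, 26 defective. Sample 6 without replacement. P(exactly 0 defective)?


Hypergeometric: C(26,0)×C(12,6)/C(38,6)
= 1×924/2760681 = 4/11951

P(X=0) = 4/11951 ≈ 0.03%


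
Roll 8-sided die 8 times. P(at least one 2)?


P(no 2)^8 = (7/8)^8 = 5764801/16777216
P(≥1) = 1 - 5764801/16777216 = 11012415/16777216

P = 11012415/16777216 ≈ 65.64%


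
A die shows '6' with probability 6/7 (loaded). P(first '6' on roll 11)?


Geometric: P(X=11) = (1-p)^(k-1)×p = (1/7)^10×6/7 = 6/1977326743

P(X=11) = 6/1977326743 ≈ 0.00%


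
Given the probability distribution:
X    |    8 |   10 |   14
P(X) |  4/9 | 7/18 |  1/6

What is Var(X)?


E[X] = 88/9
E[X²] = 100
Var(X) = E[X²] - (E[X])² = 100 - 7744/81 = 356/81

Var(X) = 356/81 ≈ 4.3951


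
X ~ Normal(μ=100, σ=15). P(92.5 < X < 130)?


z₁=(92.5-100)/15=-0.5, z₂=(130-100)/15=2.0
P = Φ(2.0) - Φ(-0.5) = 0.977250 - 0.308538 = 0.668712 ≈ 0.6687

P(92.5 < X < 130) ≈ 0.6687


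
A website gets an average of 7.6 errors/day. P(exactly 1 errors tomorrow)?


Poisson(λ=7.6): P(X=1) = e^(-λ)×λ^k/k!
= e^(-7.6) × 7.6^1 / 1!
≈ 0.0005004514334 × 7.6 / 1 ≈ 0.003803

P(X=1) ≈ 0.003803 ≈ 0.38%


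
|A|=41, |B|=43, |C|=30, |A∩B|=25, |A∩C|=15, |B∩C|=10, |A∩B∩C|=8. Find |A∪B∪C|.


|A∪B∪C| = 41+43+30-25-15-10+8 = 72

|A∪B∪C| = 72


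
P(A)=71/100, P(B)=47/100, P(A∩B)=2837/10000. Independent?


P(A)×P(B) = 3337/10000
P(A∩B) = 2837/10000
Not equal → NOT independent

No, not independent


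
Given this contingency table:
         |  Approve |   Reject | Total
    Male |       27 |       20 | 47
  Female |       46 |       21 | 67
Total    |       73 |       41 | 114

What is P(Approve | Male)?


P(Approve | Male) = 27/(27+20) = 27/47

P(Approve|Male) = 27/47 ≈ 57.45%


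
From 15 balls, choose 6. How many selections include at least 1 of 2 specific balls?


Complement: C(15,6) - C(13,6) = 5005 - 1716 = 3289

3289


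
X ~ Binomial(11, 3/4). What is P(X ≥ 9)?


P(X ≥ 9) = Σ P(X=i) for i=9..11
P(X=9) = 1082565/4194304
P(X=10) = 649539/4194304
P(X=11) = 177147/4194304
Sum = 1909251/4194304

P(X ≥ 9) = 1909251/4194304 ≈ 45.52%


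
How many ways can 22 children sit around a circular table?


Circular arrangements of 22 distinct objects: fix one position to break rotational symmetry.
(n-1)! = 21! = 51090942171709440000

51090942171709440000


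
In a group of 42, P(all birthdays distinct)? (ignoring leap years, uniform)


P(all different) = Π(365-i)/365 for i=0..41
= (365/365)×(364/365)×...×(324/365)
= 0.085970

P ≈ 0.0860 ≈ 8.60%


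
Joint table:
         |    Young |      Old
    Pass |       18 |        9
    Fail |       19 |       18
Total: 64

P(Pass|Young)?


P(Pass|Young) = 18/(18+19) = 18/37

P = 18/37 ≈ 48.65%


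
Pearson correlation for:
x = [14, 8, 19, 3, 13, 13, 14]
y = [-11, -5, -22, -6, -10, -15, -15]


n=7, Σx=84, Σy=-84, Σxy=-1165, Σx²=1164, Σy²=1216
r = (7×(-1165) - 84×(-84))/√((7×1164 - 84²)(7×1216 - (-84)²))
= -1099/√(1092×1456) = -1099/√1589952 ≈ -1099/1260.9330 ≈ -0.8716

r ≈ -0.8716


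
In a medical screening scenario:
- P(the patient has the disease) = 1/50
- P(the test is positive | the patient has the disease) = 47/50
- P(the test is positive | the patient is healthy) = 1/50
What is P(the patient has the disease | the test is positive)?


Using Bayes' theorem:
P(A|B) = P(B|A)·P(A) / P(B)

P(the test is positive) = 47/50 × 1/50 + 1/50 × 49/50
= 47/2500 + 49/2500 = 24/625

P(the patient has the disease|the test is positive) = (47/2500) / (24/625) = 47/96

P(the patient has the disease|the test is positive) = 47/96 ≈ 48.96%


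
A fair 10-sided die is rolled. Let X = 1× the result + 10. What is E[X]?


E[die] = (1+10)/2 = 11/2
E[X] = 1×11/2 + 10 = 31/2

E[X] = 31/2


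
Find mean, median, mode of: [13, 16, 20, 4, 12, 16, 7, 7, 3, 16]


Sorted: [3, 4, 7, 7, 12, 13, 16, 16, 16, 20]
Mean = 114/10 = 57/5
Median = 25/2
Freq: {13: 1, 16: 3, 20: 1, 4: 1, 12: 1, 7: 2, 3: 1}
Mode: [16]

Mean=57/5, Median=25/2, Mode=16


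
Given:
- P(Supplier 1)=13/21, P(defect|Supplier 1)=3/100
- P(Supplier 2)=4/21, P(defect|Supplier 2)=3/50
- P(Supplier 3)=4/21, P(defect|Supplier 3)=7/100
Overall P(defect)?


P(B) = Σ P(B|Aᵢ)×P(Aᵢ)
  3/100×13/21 = 13/700
  3/50×4/21 = 2/175
  7/100×4/21 = 1/75
Sum = 13/300

P(defect) = 13/300 ≈ 4.33%


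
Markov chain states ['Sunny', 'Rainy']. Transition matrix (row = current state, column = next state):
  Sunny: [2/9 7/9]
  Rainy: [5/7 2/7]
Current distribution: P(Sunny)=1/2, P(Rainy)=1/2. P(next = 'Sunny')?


P(next=Sunny) = Σᵢ P(now=i)×P(i→Sunny)
= 1/2×2/9 + 1/2×5/7
= 1/9 + 5/14 = 59/126

P = 59/126 ≈ 0.4683


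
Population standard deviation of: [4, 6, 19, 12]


Mean = 41/4
  (4-41/4)²=625/16
  (6-41/4)²=289/16
  (19-41/4)²=1225/16
  (12-41/4)²=49/16
Σ(x-μ)² = 547/4
σ² = (547/4)/4 = 547/16

σ = √(547/16) ≈ 5.8470


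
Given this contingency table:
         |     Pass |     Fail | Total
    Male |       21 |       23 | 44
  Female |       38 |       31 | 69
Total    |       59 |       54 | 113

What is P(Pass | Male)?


P(Pass | Male) = 21/(21+23) = 21/44

P(Pass|Male) = 21/44 ≈ 47.73%


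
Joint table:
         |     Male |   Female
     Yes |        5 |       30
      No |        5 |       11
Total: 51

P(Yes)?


P(Yes) = (5+30)/51 = 35/51

P(Yes) = 35/51 ≈ 68.63%


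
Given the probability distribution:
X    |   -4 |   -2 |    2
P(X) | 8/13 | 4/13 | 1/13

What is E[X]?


E[X] = Σ x·P(X=x)
= (-4)×(8/13) + (-2)×(4/13) + (2)×(1/13)
= -38/13

E[X] = -38/13


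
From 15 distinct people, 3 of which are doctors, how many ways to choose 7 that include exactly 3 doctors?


Choose 3 of the 3 doctors and 4 of the other 12 people:
C(3,3)×C(12,4) = 1×495 = 495

495


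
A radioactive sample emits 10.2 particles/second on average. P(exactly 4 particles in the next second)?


Poisson(λ=10.2): P(X=4) = e^(-λ)×λ^k/k!
= e^(-10.2) × 10.2^4 / 4!
≈ 3.717031868e-05 × 10824.3216 / 24 ≈ 0.016764

P(X=4) ≈ 0.016764 ≈ 1.68%


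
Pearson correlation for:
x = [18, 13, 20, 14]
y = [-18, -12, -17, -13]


n=4, Σx=65, Σy=-60, Σxy=-1002, Σx²=1089, Σy²=926
r = (4×(-1002) - 65×(-60))/√((4×1089 - 65²)(4×926 - (-60)²))
= -108/√(131×104) = -108/√13624 ≈ -108/116.7219 ≈ -0.9253

r ≈ -0.9253


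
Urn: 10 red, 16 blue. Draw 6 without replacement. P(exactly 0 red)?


Hypergeometric: C(10,0)×C(16,6)/C(26,6)
= 1×8008/230230 = 4/115

P(X=0) = 4/115 ≈ 3.48%


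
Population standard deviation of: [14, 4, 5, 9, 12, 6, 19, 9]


Mean = 78/8 = 39/4
  (14-39/4)²=289/16
  (4-39/4)²=529/16
  (5-39/4)²=361/16
  (9-39/4)²=9/16
  (12-39/4)²=81/16
  (6-39/4)²=225/16
  (19-39/4)²=1369/16
  (9-39/4)²=9/16
Σ(x-μ)² = 359/2
σ² = (359/2)/8 = 359/16

σ = √(359/16) ≈ 4.7368


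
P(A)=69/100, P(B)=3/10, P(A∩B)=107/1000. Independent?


P(A)×P(B) = 207/1000
P(A∩B) = 107/1000
Not equal → NOT independent

No, not independent


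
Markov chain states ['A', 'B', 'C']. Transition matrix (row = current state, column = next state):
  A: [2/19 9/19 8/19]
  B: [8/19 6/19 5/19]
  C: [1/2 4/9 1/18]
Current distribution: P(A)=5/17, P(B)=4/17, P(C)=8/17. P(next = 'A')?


P(next=A) = Σᵢ P(now=i)×P(i→A)
= 5/17×2/19 + 4/17×8/19 + 8/17×1/2
= 10/323 + 32/323 + 4/17 = 118/323

P = 118/323 ≈ 0.3653


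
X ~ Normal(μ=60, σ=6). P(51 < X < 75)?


z₁=(51-60)/6=-1.5, z₂=(75-60)/6=2.5
P = Φ(2.5) - Φ(-1.5) = 0.993790 - 0.066807 = 0.926983 ≈ 0.9270

P(51 < X < 75) ≈ 0.9270


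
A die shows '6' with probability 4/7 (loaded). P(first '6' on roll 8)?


Geometric: P(X=8) = (1-p)^(k-1)×p = (3/7)^7×4/7 = 8748/5764801

P(X=8) = 8748/5764801 ≈ 0.15%


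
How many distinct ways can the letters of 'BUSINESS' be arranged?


Letters: 8, freq: {'B': 1, 'U': 1, 'S': 3, 'I': 1, 'N': 1, 'E': 1}
8!/(1!×1!×3!×1!×1!×1!) = 40320/6 = 6720

6720


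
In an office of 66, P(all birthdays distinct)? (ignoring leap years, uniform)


P(all different) = Π(365-i)/365 for i=0..65
= (365/365)×(364/365)×...×(300/365)
= 0.001904

P ≈ 0.0019 ≈ 0.19%


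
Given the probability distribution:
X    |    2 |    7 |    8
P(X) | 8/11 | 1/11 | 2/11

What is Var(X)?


E[X] = 39/11
E[X²] = 19
Var(X) = E[X²] - (E[X])² = 19 - 1521/121 = 778/121

Var(X) = 778/121 ≈ 6.4298


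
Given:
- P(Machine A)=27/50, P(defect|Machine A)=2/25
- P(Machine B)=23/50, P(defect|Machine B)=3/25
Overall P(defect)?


P(B) = Σ P(B|Aᵢ)×P(Aᵢ)
  2/25×27/50 = 27/625
  3/25×23/50 = 69/1250
Sum = 123/1250

P(defect) = 123/1250 ≈ 9.84%


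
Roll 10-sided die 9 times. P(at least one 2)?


P(no 2)^9 = (9/10)^9 = 387420489/1000000000
P(≥1) = 1 - 387420489/1000000000 = 612579511/1000000000

P = 612579511/1000000000 ≈ 61.26%
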